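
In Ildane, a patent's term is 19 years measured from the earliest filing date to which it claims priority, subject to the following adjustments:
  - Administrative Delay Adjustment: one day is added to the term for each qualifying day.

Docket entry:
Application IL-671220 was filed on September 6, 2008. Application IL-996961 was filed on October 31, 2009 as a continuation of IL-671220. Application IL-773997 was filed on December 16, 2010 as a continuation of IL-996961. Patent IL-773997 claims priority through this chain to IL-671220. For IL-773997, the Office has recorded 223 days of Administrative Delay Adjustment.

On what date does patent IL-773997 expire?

2028-04-16

Earliest priority filing: 6 September 2008.
Base term: 6 September 2008 + 19 years → 6 September 2027.
Administrative Delay Adjustment: +223 days → 16 April 2028.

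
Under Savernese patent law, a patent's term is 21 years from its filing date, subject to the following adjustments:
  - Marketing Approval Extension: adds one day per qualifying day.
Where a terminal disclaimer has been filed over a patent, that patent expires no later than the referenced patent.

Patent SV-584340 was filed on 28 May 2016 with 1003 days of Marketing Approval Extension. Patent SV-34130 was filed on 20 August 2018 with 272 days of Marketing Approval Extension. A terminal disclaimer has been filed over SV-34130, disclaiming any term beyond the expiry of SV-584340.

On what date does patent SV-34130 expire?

Natural term of SV-34130:
  Base: filing + 21 years → 20 August 2039.
  Marketing Approval Extension: +272 days → 18 May 2040.
Expiry of referenced patent SV-584340:
  Base: filing + 21 years → 28 May 2037.
  Marketing Approval Extension: +1003 days → 25 February 2040.
Terminal disclaimer: SV-34130 expires on the earlier of 18 May 2040 and 25 February 2040.

February 25, 2040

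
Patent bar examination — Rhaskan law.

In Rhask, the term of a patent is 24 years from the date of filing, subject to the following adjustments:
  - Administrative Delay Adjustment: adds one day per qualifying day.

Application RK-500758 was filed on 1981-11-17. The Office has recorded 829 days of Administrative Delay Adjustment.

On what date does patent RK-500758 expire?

2008-02-24

Base term: filing date + 24 years → 17 November 2005.
Administrative Delay Adjustment: +829 days → 24 February 2008.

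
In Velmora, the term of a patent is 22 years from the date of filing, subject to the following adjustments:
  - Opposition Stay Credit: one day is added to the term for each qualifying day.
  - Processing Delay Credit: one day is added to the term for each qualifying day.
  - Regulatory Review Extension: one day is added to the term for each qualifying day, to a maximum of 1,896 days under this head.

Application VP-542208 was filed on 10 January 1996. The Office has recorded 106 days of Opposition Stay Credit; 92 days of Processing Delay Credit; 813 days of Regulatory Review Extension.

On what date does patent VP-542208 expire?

Base term: filing date + 22 years → 10 January 2018.
Opposition Stay Credit: +106 days → 26 April 2018.
Processing Delay Credit: +92 days → 27 July 2018.
Regulatory Review Extension: 813 days (within the 1896-day cap) → +813 days → 17 October 2020.

October 17, 2020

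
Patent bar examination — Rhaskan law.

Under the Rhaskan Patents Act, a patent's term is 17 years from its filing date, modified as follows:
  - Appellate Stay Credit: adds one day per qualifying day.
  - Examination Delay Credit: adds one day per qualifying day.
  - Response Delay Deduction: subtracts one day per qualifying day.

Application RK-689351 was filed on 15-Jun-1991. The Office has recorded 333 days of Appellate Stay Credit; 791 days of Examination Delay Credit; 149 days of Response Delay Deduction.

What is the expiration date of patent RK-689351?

February 15, 2011

Base term: filing date + 17 years → 15 June 2008.
Appellate Stay Credit: +333 days → 14 May 2009.
Examination Delay Credit: +791 days → 14 July 2011.
Response Delay Deduction: −149 days → 15 February 2011.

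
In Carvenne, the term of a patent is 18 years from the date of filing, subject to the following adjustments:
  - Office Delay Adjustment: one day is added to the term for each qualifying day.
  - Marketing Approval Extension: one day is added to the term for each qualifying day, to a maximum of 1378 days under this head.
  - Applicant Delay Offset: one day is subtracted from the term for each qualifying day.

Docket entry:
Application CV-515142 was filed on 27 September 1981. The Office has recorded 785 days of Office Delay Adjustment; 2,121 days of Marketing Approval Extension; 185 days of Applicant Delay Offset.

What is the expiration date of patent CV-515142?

Base term: filing date + 18 years → 27 September 1999.
Office Delay Adjustment: +785 days → 20 November 2001.
Marketing Approval Extension: 2121 days claimed exceeds the 1378-day cap, so +1378 days → 29 August 2005.
Applicant Delay Offset: −185 days → 25 February 2005.

February 25, 2005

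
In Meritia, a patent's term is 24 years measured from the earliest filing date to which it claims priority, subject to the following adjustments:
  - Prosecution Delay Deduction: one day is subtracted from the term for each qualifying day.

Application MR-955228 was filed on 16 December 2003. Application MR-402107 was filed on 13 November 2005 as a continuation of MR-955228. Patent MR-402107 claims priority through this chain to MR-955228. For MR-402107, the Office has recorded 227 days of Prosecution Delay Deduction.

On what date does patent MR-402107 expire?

May 3, 2027

Earliest priority filing: 16 December 2003.
Base term: 16 December 2003 + 24 years → 16 December 2027.
Prosecution Delay Deduction: −227 days → 3 May 2027.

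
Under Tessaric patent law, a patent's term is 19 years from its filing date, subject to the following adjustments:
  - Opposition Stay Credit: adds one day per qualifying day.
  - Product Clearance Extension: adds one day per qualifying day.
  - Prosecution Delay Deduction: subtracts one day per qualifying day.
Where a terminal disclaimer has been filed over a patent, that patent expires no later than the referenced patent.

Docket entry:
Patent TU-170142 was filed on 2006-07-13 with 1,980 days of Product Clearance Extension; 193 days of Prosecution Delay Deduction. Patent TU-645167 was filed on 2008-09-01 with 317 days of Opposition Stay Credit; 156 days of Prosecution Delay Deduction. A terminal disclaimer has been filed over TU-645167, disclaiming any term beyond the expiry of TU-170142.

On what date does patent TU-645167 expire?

Natural term of TU-645167:
  Base: filing + 19 years → 1 September 2027.
  Opposition Stay Credit: +317 days → 14 July 2028.
  Prosecution Delay Deduction: −156 days → 9 February 2028.
Expiry of referenced patent TU-170142:
  Base: filing + 19 years → 13 July 2025.
  Product Clearance Extension: +1980 days → 14 December 2030.
  Prosecution Delay Deduction: −193 days → 4 June 2030.
Terminal disclaimer: TU-645167 expires on the earlier of 9 February 2028 and 4 June 2030.

February 9, 2028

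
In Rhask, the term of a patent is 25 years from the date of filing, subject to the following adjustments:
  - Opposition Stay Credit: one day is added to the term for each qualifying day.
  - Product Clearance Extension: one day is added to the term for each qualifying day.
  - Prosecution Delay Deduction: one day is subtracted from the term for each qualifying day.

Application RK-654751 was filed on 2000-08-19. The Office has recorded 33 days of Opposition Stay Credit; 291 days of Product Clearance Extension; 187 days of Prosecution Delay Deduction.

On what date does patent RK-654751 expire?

Base term: filing date + 25 years → 19 August 2025.
Opposition Stay Credit: +33 days → 21 September 2025.
Product Clearance Extension: +291 days → 9 July 2026.
Prosecution Delay Deduction: −187 days → 3 January 2026.

January 3, 2026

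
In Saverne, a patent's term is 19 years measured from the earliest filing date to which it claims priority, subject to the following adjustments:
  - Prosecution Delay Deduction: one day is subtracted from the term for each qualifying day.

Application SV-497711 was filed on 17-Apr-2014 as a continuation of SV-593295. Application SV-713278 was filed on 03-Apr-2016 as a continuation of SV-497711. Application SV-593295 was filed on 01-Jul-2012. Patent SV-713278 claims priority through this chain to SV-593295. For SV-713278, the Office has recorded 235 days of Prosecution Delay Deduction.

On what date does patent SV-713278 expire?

Earliest priority filing: 1 July 2012.
Base term: 1 July 2012 + 19 years → 1 July 2031.
Prosecution Delay Deduction: −235 days → 8 November 2030.

November 8, 2030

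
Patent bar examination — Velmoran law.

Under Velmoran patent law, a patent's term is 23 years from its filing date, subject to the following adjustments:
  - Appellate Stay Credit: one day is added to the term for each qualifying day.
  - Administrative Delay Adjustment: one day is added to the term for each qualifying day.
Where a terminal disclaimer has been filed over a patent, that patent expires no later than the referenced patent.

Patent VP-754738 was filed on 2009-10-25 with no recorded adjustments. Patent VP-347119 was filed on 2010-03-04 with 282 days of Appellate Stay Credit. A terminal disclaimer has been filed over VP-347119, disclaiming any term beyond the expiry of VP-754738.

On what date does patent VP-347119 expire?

October 25, 2032

Natural term of VP-347119:
  Base: filing + 23 years → 4 March 2033.
  Appellate Stay Credit: +282 days → 11 December 2033.
Expiry of referenced patent VP-754738:
  Base: filing + 23 years → 25 October 2032.
Terminal disclaimer: VP-347119 expires on the earlier of 11 December 2033 and 25 October 2032.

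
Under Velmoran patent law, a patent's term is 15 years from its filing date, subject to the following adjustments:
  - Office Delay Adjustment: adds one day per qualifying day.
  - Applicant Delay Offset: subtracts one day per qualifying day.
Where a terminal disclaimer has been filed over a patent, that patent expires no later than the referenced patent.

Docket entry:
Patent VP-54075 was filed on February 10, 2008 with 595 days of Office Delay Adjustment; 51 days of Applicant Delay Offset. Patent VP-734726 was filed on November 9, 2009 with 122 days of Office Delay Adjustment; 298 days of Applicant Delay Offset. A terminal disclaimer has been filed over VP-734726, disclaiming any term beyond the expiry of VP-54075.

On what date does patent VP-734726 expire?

Natural term of VP-734726:
  Base: filing + 15 years → 9 November 2024.
  Office Delay Adjustment: +122 days → 11 March 2025.
  Applicant Delay Offset: −298 days → 17 May 2024.
Expiry of referenced patent VP-54075:
  Base: filing + 15 years → 10 February 2023.
  Office Delay Adjustment: +595 days → 27 September 2024.
  Applicant Delay Offset: −51 days → 7 August 2024.
Terminal disclaimer: VP-734726 expires on the earlier of 17 May 2024 and 7 August 2024.

May 17, 2024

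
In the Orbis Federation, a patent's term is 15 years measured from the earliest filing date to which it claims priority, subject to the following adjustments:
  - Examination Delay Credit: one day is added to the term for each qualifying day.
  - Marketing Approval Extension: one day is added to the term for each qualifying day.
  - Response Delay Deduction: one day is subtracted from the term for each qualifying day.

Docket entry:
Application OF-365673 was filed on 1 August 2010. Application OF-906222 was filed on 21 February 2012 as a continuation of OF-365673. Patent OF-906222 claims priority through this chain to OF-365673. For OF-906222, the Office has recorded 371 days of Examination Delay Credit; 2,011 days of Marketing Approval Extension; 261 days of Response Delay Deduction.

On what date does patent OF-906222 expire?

2031-05-23

Earliest priority filing: 1 August 2010.
Base term: 1 August 2010 + 15 years → 1 August 2025.
Examination Delay Credit: +371 days → 7 August 2026.
Marketing Approval Extension: +2011 days → 8 February 2032.
Response Delay Deduction: −261 days → 23 May 2031.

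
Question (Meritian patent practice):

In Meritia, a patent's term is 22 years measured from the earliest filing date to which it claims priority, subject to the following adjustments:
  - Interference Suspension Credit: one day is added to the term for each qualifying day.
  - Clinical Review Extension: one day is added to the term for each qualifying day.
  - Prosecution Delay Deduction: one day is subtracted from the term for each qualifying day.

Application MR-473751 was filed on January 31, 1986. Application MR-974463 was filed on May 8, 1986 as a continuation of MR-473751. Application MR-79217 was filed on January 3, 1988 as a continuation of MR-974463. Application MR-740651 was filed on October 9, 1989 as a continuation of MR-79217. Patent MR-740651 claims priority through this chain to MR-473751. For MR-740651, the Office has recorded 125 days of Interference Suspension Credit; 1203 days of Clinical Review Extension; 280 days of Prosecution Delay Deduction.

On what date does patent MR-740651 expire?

Earliest priority filing: 31 January 1986.
Base term: 31 January 1986 + 22 years → 31 January 2008.
Interference Suspension Credit: +125 days → 4 June 2008.
Clinical Review Extension: +1203 days → 20 September 2011.
Prosecution Delay Deduction: −280 days → 14 December 2010.

December 14, 2010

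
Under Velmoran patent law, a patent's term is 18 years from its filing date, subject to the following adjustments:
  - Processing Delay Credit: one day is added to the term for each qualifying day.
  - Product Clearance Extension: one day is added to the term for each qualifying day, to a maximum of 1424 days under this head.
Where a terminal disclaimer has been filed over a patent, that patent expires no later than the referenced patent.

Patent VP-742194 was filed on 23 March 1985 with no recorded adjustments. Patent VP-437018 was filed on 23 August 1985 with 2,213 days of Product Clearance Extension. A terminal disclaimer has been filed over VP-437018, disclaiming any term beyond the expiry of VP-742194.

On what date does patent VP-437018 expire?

Natural term of VP-437018:
  Base: filing + 18 years → 23 August 2003.
  Product Clearance Extension: 2213 days claimed exceeds the 1424-day cap, so +1424 days → 17 July 2007.
Expiry of referenced patent VP-742194:
  Base: filing + 18 years → 23 March 2003.
Terminal disclaimer: VP-437018 expires on the earlier of 17 July 2007 and 23 March 2003.

2003-03-23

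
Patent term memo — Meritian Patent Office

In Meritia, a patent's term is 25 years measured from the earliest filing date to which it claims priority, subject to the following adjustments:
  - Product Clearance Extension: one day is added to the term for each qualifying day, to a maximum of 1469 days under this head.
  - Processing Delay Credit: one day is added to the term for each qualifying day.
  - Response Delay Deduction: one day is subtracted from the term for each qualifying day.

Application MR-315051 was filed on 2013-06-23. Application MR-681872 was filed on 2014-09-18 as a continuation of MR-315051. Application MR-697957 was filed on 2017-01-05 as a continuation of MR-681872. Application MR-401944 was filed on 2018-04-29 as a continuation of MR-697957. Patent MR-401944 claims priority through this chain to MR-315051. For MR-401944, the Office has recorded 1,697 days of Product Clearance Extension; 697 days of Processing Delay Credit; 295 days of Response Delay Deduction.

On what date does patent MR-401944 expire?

August 7, 2043

Earliest priority filing: 23 June 2013.
Base term: 23 June 2013 + 25 years → 23 June 2038.
Product Clearance Extension: 1697 days claimed exceeds the 1469-day cap, so +1469 days → 1 July 2042.
Processing Delay Credit: +697 days → 28 May 2044.
Response Delay Deduction: −295 days → 7 August 2043.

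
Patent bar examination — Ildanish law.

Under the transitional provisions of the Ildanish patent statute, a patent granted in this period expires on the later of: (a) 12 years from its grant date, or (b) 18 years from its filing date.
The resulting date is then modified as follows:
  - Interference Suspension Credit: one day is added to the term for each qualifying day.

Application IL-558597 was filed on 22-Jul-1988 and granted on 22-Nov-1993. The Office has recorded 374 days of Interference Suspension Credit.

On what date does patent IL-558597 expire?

July 31, 2007

(a) grant + 12 years → 22 November 2005.
(b) filing + 18 years → 22 July 2006.
Later of the two: 22 July 2006.
Interference Suspension Credit: +374 days → 31 July 2007.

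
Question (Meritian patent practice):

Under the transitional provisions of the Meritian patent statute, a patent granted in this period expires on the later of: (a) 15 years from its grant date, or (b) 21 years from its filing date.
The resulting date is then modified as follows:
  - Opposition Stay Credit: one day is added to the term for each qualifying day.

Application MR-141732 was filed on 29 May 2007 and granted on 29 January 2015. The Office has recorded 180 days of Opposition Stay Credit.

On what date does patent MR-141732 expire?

(a) grant + 15 years → 29 January 2030.
(b) filing + 21 years → 29 May 2028.
Later of the two: 29 January 2030.
Opposition Stay Credit: +180 days → 28 July 2030.

2030-07-28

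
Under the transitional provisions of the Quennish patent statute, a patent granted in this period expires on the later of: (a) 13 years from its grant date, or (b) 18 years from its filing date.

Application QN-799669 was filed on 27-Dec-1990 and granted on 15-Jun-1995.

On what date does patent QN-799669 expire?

2008-12-27

(a) grant + 13 years → 15 June 2008.
(b) filing + 18 years → 27 December 2008.
Later of the two: 27 December 2008.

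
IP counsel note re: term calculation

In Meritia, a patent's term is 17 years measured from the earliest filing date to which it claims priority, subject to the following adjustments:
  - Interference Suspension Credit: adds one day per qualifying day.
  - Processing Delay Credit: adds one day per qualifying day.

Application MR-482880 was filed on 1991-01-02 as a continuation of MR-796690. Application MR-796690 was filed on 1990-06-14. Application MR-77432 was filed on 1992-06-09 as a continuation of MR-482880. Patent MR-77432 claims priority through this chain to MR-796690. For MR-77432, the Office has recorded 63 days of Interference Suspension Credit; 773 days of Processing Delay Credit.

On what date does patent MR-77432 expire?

Earliest priority filing: 14 June 1990.
Base term: 14 June 1990 + 17 years → 14 June 2007.
Interference Suspension Credit: +63 days → 16 August 2007.
Processing Delay Credit: +773 days → 27 September 2009.

2009-09-27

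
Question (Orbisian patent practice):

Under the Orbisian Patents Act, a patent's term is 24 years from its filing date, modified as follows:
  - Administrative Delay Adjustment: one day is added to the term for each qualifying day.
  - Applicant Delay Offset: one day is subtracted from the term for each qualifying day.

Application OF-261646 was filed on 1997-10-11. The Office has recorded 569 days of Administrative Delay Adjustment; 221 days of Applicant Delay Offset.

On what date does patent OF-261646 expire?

September 24, 2022

Base term: filing date + 24 years → 11 October 2021.
Administrative Delay Adjustment: +569 days → 3 May 2023.
Applicant Delay Offset: −221 days → 24 September 2022.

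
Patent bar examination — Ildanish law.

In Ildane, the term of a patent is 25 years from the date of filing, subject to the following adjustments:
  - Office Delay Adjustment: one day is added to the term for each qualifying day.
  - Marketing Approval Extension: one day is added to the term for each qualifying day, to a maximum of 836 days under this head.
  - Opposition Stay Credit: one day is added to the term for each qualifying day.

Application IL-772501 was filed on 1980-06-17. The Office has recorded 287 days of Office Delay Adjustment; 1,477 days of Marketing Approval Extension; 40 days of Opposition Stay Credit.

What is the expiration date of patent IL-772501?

Base term: filing date + 25 years → 17 June 2005.
Office Delay Adjustment: +287 days → 31 March 2006.
Marketing Approval Extension: 1477 days claimed exceeds the 836-day cap, so +836 days → 14 July 2008.
Opposition Stay Credit: +40 days → 23 August 2008.

2008-08-23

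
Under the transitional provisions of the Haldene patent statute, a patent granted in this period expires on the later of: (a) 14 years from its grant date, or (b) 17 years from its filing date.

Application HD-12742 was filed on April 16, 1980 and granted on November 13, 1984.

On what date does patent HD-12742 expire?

November 13, 1998

(a) grant + 14 years → 13 November 1998.
(b) filing + 17 years → 16 April 1997.
Later of the two: 13 November 1998.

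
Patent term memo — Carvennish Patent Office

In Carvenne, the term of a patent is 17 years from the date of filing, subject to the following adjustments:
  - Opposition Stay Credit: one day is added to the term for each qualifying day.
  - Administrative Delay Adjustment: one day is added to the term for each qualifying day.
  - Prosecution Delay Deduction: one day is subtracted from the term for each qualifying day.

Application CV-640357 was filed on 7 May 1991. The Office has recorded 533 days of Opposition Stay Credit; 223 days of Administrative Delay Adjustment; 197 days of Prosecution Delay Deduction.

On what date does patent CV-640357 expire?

2009-11-17

Base term: filing date + 17 years → 7 May 2008.
Opposition Stay Credit: +533 days → 22 October 2009.
Administrative Delay Adjustment: +223 days → 2 June 2010.
Prosecution Delay Deduction: −197 days → 17 November 2009.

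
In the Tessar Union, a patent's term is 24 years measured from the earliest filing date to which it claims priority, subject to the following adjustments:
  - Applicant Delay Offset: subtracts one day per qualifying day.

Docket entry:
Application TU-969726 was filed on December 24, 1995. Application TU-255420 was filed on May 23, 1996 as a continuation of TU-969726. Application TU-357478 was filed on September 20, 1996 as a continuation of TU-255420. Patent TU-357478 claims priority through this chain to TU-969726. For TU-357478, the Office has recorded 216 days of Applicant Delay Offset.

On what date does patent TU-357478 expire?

2019-05-22

Earliest priority filing: 24 December 1995.
Base term: 24 December 1995 + 24 years → 24 December 2019.
Applicant Delay Offset: −216 days → 22 May 2019.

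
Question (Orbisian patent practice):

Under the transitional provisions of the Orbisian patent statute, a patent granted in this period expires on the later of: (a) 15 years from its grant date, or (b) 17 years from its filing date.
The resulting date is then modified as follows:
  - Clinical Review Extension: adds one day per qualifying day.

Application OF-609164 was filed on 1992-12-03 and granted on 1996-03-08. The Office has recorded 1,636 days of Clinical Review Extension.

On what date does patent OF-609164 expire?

(a) grant + 15 years → 8 March 2011.
(b) filing + 17 years → 3 December 2009.
Later of the two: 8 March 2011.
Clinical Review Extension: +1636 days → 30 August 2015.

August 30, 2015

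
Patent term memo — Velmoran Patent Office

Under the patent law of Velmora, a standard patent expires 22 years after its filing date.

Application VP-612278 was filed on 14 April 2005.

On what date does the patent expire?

2027-04-14

Filing date + 22 years → 14 April 2027.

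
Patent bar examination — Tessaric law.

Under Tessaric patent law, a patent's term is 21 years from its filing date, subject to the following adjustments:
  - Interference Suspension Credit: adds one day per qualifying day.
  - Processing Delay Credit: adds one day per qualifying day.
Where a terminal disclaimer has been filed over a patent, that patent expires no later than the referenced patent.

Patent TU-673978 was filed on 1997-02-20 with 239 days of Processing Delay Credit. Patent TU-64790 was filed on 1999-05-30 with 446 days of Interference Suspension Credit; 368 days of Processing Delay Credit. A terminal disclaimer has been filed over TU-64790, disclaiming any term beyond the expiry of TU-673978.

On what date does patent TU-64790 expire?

October 17, 2018

Natural term of TU-64790:
  Base: filing + 21 years → 30 May 2020.
  Interference Suspension Credit: +446 days → 19 August 2021.
  Processing Delay Credit: +368 days → 22 August 2022.
Expiry of referenced patent TU-673978:
  Base: filing + 21 years → 20 February 2018.
  Processing Delay Credit: +239 days → 17 October 2018.
Terminal disclaimer: TU-64790 expires on the earlier of 22 August 2022 and 17 October 2018.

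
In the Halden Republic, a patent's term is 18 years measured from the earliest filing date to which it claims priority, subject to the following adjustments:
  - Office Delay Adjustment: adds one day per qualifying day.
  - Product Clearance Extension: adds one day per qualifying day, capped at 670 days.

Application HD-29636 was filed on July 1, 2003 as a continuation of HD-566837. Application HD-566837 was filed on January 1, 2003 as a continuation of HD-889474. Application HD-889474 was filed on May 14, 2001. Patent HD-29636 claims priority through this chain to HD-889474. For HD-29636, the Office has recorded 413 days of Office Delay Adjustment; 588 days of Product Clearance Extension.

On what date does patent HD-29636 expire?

2022-02-08

Earliest priority filing: 14 May 2001.
Base term: 14 May 2001 + 18 years → 14 May 2019.
Office Delay Adjustment: +413 days → 30 June 2020.
Product Clearance Extension: 588 days (within the 670-day cap) → +588 days → 8 February 2022.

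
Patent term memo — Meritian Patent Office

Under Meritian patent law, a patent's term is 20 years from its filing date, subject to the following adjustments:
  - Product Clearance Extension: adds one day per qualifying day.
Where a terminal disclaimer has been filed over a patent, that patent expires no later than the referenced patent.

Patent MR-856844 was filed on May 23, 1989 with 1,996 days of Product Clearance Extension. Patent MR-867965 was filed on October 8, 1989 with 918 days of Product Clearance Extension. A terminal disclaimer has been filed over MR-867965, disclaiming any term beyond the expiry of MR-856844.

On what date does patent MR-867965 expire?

April 13, 2012

Natural term of MR-867965:
  Base: filing + 20 years → 8 October 2009.
  Product Clearance Extension: +918 days → 13 April 2012.
Expiry of referenced patent MR-856844:
  Base: filing + 20 years → 23 May 2009.
  Product Clearance Extension: +1996 days → 9 November 2014.
Terminal disclaimer: MR-867965 expires on the earlier of 13 April 2012 and 9 November 2014.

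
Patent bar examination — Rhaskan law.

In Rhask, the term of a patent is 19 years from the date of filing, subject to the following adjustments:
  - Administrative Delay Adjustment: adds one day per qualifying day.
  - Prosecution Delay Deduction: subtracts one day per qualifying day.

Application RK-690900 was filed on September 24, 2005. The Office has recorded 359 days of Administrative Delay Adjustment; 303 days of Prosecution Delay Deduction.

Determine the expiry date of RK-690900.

Base term: filing date + 19 years → 24 September 2024.
Administrative Delay Adjustment: +359 days → 18 September 2025.
Prosecution Delay Deduction: −303 days → 19 November 2024.

2024-11-19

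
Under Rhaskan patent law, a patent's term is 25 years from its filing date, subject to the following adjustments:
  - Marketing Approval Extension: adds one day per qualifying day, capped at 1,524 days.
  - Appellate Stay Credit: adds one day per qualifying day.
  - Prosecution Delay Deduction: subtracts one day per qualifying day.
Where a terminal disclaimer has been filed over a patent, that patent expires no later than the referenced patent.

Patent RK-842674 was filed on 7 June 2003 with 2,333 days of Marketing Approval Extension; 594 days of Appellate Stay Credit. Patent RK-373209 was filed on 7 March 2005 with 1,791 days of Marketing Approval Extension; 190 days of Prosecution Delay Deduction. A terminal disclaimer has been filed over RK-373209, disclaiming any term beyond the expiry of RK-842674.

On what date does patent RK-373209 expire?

2033-10-31

Natural term of RK-373209:
  Base: filing + 25 years → 7 March 2030.
  Marketing Approval Extension: 1791 days claimed exceeds the 1524-day cap, so +1524 days → 9 May 2034.
  Prosecution Delay Deduction: −190 days → 31 October 2033.
Expiry of referenced patent RK-842674:
  Base: filing + 25 years → 7 June 2028.
  Marketing Approval Extension: 2333 days claimed exceeds the 1524-day cap, so +1524 days → 9 August 2032.
  Appellate Stay Credit: +594 days → 26 March 2034.
Terminal disclaimer: RK-373209 expires on the earlier of 31 October 2033 and 26 March 2034.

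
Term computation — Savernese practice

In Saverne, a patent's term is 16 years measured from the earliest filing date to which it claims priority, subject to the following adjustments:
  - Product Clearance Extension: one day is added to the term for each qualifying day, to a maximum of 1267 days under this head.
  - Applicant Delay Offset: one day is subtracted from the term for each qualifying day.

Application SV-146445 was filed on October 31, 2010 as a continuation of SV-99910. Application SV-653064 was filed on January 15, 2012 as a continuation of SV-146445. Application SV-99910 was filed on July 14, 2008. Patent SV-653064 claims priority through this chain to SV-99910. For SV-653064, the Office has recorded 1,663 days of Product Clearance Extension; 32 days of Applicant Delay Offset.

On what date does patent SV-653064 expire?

December 1, 2027

Earliest priority filing: 14 July 2008.
Base term: 14 July 2008 + 16 years → 14 July 2024.
Product Clearance Extension: 1663 days claimed exceeds the 1267-day cap, so +1267 days → 2 January 2028.
Applicant Delay Offset: −32 days → 1 December 2027.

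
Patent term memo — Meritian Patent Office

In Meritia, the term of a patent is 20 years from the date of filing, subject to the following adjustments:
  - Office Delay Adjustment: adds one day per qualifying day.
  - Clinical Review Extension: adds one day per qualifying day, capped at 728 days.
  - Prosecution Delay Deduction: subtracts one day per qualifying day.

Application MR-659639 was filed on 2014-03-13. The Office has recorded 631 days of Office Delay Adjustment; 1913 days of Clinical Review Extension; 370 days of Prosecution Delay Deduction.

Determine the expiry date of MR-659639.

Base term: filing date + 20 years → 13 March 2034.
Office Delay Adjustment: +631 days → 4 December 2035.
Clinical Review Extension: 1913 days claimed exceeds the 728-day cap, so +728 days → 1 December 2037.
Prosecution Delay Deduction: −370 days → 26 November 2036.

2036-11-26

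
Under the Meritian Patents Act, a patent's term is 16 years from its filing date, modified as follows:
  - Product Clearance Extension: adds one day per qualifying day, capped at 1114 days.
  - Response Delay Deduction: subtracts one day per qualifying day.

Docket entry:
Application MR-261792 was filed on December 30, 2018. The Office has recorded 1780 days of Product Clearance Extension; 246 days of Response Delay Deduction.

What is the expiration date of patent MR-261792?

2037-05-16

Base term: filing date + 16 years → 30 December 2034.
Product Clearance Extension: 1780 days claimed exceeds the 1114-day cap, so +1114 days → 17 January 2038.
Response Delay Deduction: −246 days → 16 May 2037.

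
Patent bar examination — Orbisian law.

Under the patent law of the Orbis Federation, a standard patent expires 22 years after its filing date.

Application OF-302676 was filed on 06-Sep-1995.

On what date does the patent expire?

September 6, 2017

Filing date + 22 years → 6 September 2017.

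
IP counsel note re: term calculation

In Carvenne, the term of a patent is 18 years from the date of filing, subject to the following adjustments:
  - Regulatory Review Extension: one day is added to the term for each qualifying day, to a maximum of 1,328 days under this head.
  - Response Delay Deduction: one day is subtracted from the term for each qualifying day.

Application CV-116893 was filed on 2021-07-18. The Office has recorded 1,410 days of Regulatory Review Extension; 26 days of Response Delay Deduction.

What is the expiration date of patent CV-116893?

February 9, 2043

Base term: filing date + 18 years → 18 July 2039.
Regulatory Review Extension: 1410 days claimed exceeds the 1328-day cap, so +1328 days → 7 March 2043.
Response Delay Deduction: −26 days → 9 February 2043.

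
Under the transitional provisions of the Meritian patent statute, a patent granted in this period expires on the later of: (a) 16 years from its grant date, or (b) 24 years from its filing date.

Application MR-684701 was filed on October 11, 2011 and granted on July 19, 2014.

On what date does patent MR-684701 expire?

(a) grant + 16 years → 19 July 2030.
(b) filing + 24 years → 11 October 2035.
Later of the two: 11 October 2035.

October 11, 2035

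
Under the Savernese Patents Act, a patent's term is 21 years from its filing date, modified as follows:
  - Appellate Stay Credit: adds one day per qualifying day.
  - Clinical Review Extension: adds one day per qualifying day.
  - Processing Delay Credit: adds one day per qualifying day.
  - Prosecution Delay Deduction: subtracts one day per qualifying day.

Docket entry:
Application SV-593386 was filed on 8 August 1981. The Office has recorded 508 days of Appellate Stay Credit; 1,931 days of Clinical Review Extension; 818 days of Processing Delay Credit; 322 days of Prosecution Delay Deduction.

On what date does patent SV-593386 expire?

Base term: filing date + 21 years → 8 August 2002.
Appellate Stay Credit: +508 days → 29 December 2003.
Clinical Review Extension: +1931 days → 12 April 2009.
Processing Delay Credit: +818 days → 9 July 2011.
Prosecution Delay Deduction: −322 days → 21 August 2010.

2010-08-21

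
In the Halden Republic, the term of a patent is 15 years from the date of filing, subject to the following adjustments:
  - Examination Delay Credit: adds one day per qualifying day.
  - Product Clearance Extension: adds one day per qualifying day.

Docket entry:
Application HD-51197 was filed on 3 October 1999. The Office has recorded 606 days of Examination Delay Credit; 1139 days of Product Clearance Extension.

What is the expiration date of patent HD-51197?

Base term: filing date + 15 years → 3 October 2014.
Examination Delay Credit: +606 days → 31 May 2016.
Product Clearance Extension: +1139 days → 14 July 2019.

2019-07-14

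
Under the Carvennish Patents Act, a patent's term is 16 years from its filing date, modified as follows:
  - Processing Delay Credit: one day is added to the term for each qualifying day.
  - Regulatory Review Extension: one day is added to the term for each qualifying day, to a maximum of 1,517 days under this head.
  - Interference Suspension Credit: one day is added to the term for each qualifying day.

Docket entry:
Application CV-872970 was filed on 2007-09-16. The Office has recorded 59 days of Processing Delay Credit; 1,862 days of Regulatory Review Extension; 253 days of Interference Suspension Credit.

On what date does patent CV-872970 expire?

2028-09-18

Base term: filing date + 16 years → 16 September 2023.
Processing Delay Credit: +59 days → 14 November 2023.
Regulatory Review Extension: 1862 days claimed exceeds the 1517-day cap, so +1517 days → 9 January 2028.
Interference Suspension Credit: +253 days → 18 September 2028.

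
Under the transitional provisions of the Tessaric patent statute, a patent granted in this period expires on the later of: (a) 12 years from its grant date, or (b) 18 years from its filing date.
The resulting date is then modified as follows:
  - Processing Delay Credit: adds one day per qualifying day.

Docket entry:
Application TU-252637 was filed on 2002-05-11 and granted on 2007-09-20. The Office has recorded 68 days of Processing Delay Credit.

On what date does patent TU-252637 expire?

(a) grant + 12 years → 20 September 2019.
(b) filing + 18 years → 11 May 2020.
Later of the two: 11 May 2020.
Processing Delay Credit: +68 days → 18 July 2020.

July 18, 2020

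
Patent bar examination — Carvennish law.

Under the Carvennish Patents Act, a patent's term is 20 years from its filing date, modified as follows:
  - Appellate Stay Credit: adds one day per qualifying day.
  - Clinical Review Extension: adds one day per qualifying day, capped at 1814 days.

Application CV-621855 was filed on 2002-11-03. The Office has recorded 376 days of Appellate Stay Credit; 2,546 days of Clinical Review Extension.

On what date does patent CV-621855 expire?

2028-11-01

Base term: filing date + 20 years → 3 November 2022.
Appellate Stay Credit: +376 days → 14 November 2023.
Clinical Review Extension: 2546 days claimed exceeds the 1814-day cap, so +1814 days → 1 November 2028.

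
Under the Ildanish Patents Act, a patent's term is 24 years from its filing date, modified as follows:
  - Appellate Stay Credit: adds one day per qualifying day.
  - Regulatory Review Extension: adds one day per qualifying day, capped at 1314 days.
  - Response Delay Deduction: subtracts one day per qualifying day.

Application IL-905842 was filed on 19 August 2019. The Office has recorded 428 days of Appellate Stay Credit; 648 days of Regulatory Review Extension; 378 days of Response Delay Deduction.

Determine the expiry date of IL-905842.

2045-07-17

Base term: filing date + 24 years → 19 August 2043.
Appellate Stay Credit: +428 days → 20 October 2044.
Regulatory Review Extension: 648 days (within the 1314-day cap) → +648 days → 30 July 2046.
Response Delay Deduction: −378 days → 17 July 2045.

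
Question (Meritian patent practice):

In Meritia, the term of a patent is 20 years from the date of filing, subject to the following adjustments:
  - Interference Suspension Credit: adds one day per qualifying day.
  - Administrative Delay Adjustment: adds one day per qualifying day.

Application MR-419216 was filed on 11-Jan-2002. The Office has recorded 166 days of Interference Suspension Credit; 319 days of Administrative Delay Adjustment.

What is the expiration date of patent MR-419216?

2023-05-11

Base term: filing date + 20 years → 11 January 2022.
Interference Suspension Credit: +166 days → 26 June 2022.
Administrative Delay Adjustment: +319 days → 11 May 2023.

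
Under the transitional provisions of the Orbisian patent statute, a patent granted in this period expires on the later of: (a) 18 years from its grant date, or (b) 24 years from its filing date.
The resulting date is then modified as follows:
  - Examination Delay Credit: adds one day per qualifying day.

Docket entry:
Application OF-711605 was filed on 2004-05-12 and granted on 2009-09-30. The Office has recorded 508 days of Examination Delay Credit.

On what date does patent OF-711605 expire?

(a) grant + 18 years → 30 September 2027.
(b) filing + 24 years → 12 May 2028.
Later of the two: 12 May 2028.
Examination Delay Credit: +508 days → 2 October 2029.

October 2, 2029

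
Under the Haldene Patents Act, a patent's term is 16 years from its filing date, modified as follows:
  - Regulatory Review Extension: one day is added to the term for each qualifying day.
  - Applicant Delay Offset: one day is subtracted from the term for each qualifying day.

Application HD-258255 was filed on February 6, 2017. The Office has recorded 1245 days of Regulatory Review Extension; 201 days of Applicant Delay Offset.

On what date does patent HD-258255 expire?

Base term: filing date + 16 years → 6 February 2033.
Regulatory Review Extension: +1245 days → 5 July 2036.
Applicant Delay Offset: −201 days → 17 December 2035.

December 17, 2035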